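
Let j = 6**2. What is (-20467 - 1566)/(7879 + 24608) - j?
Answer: -1191565/32487 ≈ -36.678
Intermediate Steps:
j = 36
(-20467 - 1566)/(7879 + 24608) - j = (-20467 - 1566)/(7879 + 24608) - 1*36 = -22033/32487 - 36 = -1191565/32487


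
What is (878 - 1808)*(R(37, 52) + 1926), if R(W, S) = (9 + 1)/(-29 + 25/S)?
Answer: -2655836340/1483 ≈ -1.7909e+6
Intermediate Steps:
R(W, S) = 10/(-29 + 25/S)
(878 - 1808)*(R(37, 52) + 1926) = (878 - 1808)*(-10*52/(-25 + 29*52) + 1926) = -930*(-10*52/(-25 + 1508) + 1926) = -930*(-10*52/1483 + 1926) = -930*(-10*52*1/1483 + 1926) = -930*(-520/1483 + 1926) = -930*2855738/1483 = -2655836340/1483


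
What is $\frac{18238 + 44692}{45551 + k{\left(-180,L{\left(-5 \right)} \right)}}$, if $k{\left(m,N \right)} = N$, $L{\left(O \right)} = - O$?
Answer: $\frac{4495}{3254} \approx 1.3814$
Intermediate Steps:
$\frac{18238 + 44692}{45551 + k{\left(-180,L{\left(-5 \right)} \right)}} = \frac{18238 + 44692}{45551 - -5} = \frac{62930}{45551 + 5} = \frac{62930}{45556} = 62930 \cdot \frac{1}{45556} = \frac{4495}{3254}$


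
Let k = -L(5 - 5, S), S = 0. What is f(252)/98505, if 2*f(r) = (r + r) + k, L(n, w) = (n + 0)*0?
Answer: 28/10945 ≈ 0.0025582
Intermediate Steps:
L(n, w) = 0 (L(n, w) = n*0 = 0)
k = 0 (k = -1*0 = 0)
f(r) = r (f(r) = ((r + r) + 0)/2 = (2*r + 0)/2 = (2*r)/2 = r)
f(252)/98505 = 252/98505 = 252*(1/98505) = 28/10945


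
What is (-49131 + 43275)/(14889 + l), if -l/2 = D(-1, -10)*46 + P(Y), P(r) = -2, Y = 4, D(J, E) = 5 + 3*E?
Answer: -1952/5731 ≈ -0.34060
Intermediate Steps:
l = 2304 (l = -2*((5 + 3*(-10))*46 - 2) = -2*((5 - 30)*46 - 2) = -2*(-25*46 - 2) = -2*(-1150 - 2) = -2*(-1152) = 2304)
(-49131 + 43275)/(14889 + l) = (-49131 + 43275)/(14889 + 2304) = -5856/17193 = -5856*1/17193 = -1952/5731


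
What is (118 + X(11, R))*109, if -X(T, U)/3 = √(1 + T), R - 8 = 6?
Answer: 12862 - 654*√3 ≈ 11729.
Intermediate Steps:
R = 14 (R = 8 + 6 = 14)
X(T, U) = -3*√(1 + T)
(118 + X(11, R))*109 = (118 - 3*√(1 + 11))*109 = (118 - 6*√3)*109 = 12862 - 654*√3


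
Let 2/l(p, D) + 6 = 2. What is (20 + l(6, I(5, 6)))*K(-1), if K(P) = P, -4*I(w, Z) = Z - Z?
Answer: -39/2 ≈ -19.500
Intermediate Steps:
I(w, Z) = 0 (I(w, Z) = -(Z - Z)/4 = -1/4*0 = 0)
l(p, D) = -1/2 (l(p, D) = 2/(-6 + 2) = 2/(-4) = 2*(-1/4) = -1/2)
(20 + l(6, I(5, 6)))*K(-1) = (20 - 1/2)*(-1) = (39/2)*(-1) = -39/2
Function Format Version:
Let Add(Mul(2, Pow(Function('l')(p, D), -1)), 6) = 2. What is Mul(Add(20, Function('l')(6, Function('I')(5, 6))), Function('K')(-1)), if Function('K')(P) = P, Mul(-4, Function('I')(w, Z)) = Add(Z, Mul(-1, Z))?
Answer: Rational(-39, 2) ≈ -19.500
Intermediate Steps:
Function('I')(w, Z) = 0 (Function('I')(w, Z) = Mul(Rational(-1, 4), Add(Z, Mul(-1, Z))) = Mul(Rational(-1, 4), 0) = 0)
Function('l')(p, D) = Rational(-1, 2) (Function('l')(p, D) = Mul(2, Pow(Add(-6, 2), -1)) = Mul(2, Pow(-4, -1)) = Mul(2, Rational(-1, 4)) = Rational(-1, 2))
Mul(Add(20, Function('l')(6, Function('I')(5, 6))), Function('K')(-1)) = Mul(Add(20, Rational(-1, 2)), -1) = Mul(Rational(39, 2), -1) = Rational(-39, 2)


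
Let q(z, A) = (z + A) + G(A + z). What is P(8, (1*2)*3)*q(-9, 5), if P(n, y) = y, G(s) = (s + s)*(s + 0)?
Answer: 168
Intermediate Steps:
G(s) = 2*s**2 (G(s) = (2*s)*s = 2*s**2)
q(z, A) = A + z + 2*(A + z)**2 (q(z, A) = (z + A) + 2*(A + z)**2 = (A + z) + 2*(A + z)**2 = A + z + 2*(A + z)**2)
P(8, (1*2)*3)*q(-9, 5) = ((1*2)*3)*(5 - 9 + 2*(5 - 9)**2) = (2*3)*(5 - 9 + 2*(-4)**2) = 6*(5 - 9 + 2*16) = 6*(5 - 9 + 32) = 6*28 = 168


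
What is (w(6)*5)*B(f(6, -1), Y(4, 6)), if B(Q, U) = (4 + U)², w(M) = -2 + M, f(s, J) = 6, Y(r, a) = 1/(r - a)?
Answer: 245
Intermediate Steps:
(w(6)*5)*B(f(6, -1), Y(4, 6)) = ((-2 + 6)*5)*(4 + 1/(4 - 1*6))² = (4*5)*(4 + 1/(4 - 6))² = 20*(4 + 1/(-2))² = 20*(4 - ½)² = 20*(7/2)² = 20*(49/4) = 245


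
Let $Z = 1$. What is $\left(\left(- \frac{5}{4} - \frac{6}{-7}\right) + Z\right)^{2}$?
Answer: $\frac{289}{784} \approx 0.36862$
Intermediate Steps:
$\left(\left(- \frac{5}{4} - \frac{6}{-7}\right) + Z\right)^{2} = \left(\left(- \frac{5}{4} - \frac{6}{-7}\right) + 1\right)^{2} = \left(\left(\left(-5\right) \frac{1}{4} - - \frac{6}{7}\right) + 1\right)^{2} = \left(\left(- \frac{5}{4} + \frac{6}{7}\right) + 1\right)^{2} = \left(- \frac{11}{28} + 1\right)^{2} = \left(\frac{17}{28}\right)^{2} = \frac{289}{784}$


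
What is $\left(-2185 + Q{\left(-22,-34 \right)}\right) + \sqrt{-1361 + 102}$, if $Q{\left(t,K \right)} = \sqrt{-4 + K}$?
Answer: $-2185 + i \sqrt{38} + i \sqrt{1259} \approx -2185.0 + 41.647 i$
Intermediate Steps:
$\left(-2185 + Q{\left(-22,-34 \right)}\right) + \sqrt{-1361 + 102} = \left(-2185 + \sqrt{-4 - 34}\right) + \sqrt{-1361 + 102} = \left(-2185 + \sqrt{-38}\right) + \sqrt{-1259} = \left(-2185 + i \sqrt{38}\right) + i \sqrt{1259} = -2185 + i \sqrt{38} + i \sqrt{1259}$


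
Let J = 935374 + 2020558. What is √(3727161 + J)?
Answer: √6683093 ≈ 2585.2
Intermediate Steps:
J = 2955932
√(3727161 + J) = √(3727161 + 2955932) = √6683093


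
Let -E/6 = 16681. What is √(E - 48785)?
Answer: I*√148871 ≈ 385.84*I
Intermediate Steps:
E = -100086 (E = -6*16681 = -100086)
√(E - 48785) = √(-100086 - 48785) = √(-148871) = I*√148871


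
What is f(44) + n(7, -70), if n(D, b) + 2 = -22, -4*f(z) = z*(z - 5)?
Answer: -453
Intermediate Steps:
f(z) = -z*(-5 + z)/4 (f(z) = -z*(z - 5)/4 = -z*(-5 + z)/4)
n(D, b) = -24 (n(D, b) = -2 - 22 = -24)
f(44) + n(7, -70) = (1/4)*44*(5 - 1*44) - 24 = (1/4)*44*(5 - 44) - 24 = (1/4)*44*(-39) - 24 = -429 - 24 = -453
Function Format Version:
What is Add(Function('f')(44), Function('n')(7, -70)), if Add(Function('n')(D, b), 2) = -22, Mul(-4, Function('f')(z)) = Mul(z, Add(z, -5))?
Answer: -453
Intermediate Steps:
Function('f')(z) = Mul(Rational(-1, 4), z, Add(-5, z)) (Function('f')(z) = Mul(Rational(-1, 4), Mul(z, Add(z, -5))) = Mul(Rational(-1, 4), Mul(z, Add(-5, z))) = Mul(Rational(-1, 4), z, Add(-5, z)))
Function('n')(D, b) = -24 (Function('n')(D, b) = Add(-2, -22) = -24)
Add(Function('f')(44), Function('n')(7, -70)) = Add(Mul(Rational(1, 4), 44, Add(5, Mul(-1, 44))), -24) = Add(Mul(Rational(1, 4), 44, Add(5, -44)), -24) = Add(Mul(Rational(1, 4), 44, -39), -24) = Add(-429, -24) = -453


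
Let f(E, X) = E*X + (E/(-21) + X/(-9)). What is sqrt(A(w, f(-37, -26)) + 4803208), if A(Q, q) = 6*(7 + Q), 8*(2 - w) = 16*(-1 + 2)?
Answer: 5*sqrt(192130) ≈ 2191.6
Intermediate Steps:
w = 0 (w = 2 - 2*(-1 + 2) = 2 - 2 = 0)
f(E, X) = -X/9 - E/21 + E*X (f(E, X) = E*X + (E*(-1/21) + X*(-1/9)) = E*X + (-E/21 - X/9) = E*X + (-X/9 - E/21) = -X/9 - E/21 + E*X)
A(Q, q) = 42 + 6*Q
sqrt(A(w, f(-37, -26)) + 4803208) = sqrt((42 + 6*0) + 4803208) = sqrt((42 + 0) + 4803208) = sqrt(42 + 4803208) = sqrt(4803250) = 5*sqrt(192130)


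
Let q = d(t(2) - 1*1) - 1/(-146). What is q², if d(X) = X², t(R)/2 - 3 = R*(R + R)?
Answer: 4145685769/21316 ≈ 1.9449e+5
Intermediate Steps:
t(R) = 6 + 4*R² (t(R) = 6 + 2*(R*(R + R)) = 6 + 2*(R*(2*R)) = 6 + 2*(2*R²) = 6 + 4*R²)
q = 64387/146 (q = ((6 + 4*2²) - 1*1)² - 1/(-146) = ((6 + 4*4) - 1)² - 1*(-1/146) = ((6 + 16) - 1)² + 1/146 = (22 - 1)² + 1/146 = 21² + 1/146 = 441 + 1/146 = 64387/146 ≈ 441.01)
q² = (64387/146)² = 4145685769/21316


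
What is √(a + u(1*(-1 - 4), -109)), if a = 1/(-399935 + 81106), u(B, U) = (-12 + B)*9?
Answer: I*√15552745798702/318829 ≈ 12.369*I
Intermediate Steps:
u(B, U) = -108 + 9*B
a = -1/318829 (a = 1/(-318829) = -1/318829 ≈ -3.1365e-6)
√(a + u(1*(-1 - 4), -109)) = √(-1/318829 + (-108 + 9*(1*(-1 - 4)))) = √(-1/318829 + (-108 + 9*(1*(-5)))) = √(-1/318829 + (-108 + 9*(-5))) = √(-1/318829 + (-108 - 45)) = √(-1/318829 - 153) = √(-48780838/318829) = I*√15552745798702/318829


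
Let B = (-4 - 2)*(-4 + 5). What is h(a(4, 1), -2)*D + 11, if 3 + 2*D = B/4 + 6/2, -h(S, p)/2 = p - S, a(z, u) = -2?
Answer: 11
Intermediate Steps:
B = -6 (B = -6*1 = -6)
h(S, p) = -2*p + 2*S (h(S, p) = -2*(p - S) = -2*p + 2*S)
D = -3/4 (D = -3/2 + (-6/4 + 6/2)/2 = -3/2 + (-6*1/4 + 6*(1/2))/2 = -3/2 + (-3/2 + 3)/2 = -3/2 + (1/2)*(3/2) = -3/2 + 3/4 = -3/4 ≈ -0.75000)
h(a(4, 1), -2)*D + 11 = (-2*(-2) + 2*(-2))*(-3/4) + 11 = (4 - 4)*(-3/4) + 11 = 0*(-3/4) + 11 = 0 + 11 = 11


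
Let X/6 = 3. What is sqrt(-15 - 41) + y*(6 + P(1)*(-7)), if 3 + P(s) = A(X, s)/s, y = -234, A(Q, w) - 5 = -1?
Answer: 234 + 2*I*sqrt(14) ≈ 234.0 + 7.4833*I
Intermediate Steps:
X = 18 (X = 6*3 = 18)
A(Q, w) = 4 (A(Q, w) = 5 - 1 = 4)
P(s) = -3 + 4/s
sqrt(-15 - 41) + y*(6 + P(1)*(-7)) = sqrt(-15 - 41) - 234*(6 + (-3 + 4/1)*(-7)) = sqrt(-56) - 234*(6 + (-3 + 4*1)*(-7)) = 2*I*sqrt(14) - 234*(6 + (-3 + 4)*(-7)) = 2*I*sqrt(14) - 234*(6 + 1*(-7)) = 2*I*sqrt(14) - 234*(6 - 7) = 2*I*sqrt(14) - 234*(-1) = 2*I*sqrt(14) + 234 = 234 + 2*I*sqrt(14)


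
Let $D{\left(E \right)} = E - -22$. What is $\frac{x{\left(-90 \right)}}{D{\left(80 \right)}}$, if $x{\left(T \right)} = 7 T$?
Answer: $- \frac{105}{17} \approx -6.1765$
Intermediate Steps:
$D{\left(E \right)} = 22 + E$ ($D{\left(E \right)} = E + 22 = 22 + E$)
$\frac{x{\left(-90 \right)}}{D{\left(80 \right)}} = \frac{7 \left(-90\right)}{22 + 80} = - \frac{630}{102} = \left(-630\right) \frac{1}{102} = - \frac{105}{17}$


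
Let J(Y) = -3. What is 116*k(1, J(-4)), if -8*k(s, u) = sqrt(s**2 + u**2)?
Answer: -29*sqrt(10)/2 ≈ -45.853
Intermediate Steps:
k(s, u) = -sqrt(s**2 + u**2)/8
116*k(1, J(-4)) = 116*(-sqrt(1**2 + (-3)**2)/8) = 116*(-sqrt(1 + 9)/8) = 116*(-sqrt(10)/8) = -29*sqrt(10)/2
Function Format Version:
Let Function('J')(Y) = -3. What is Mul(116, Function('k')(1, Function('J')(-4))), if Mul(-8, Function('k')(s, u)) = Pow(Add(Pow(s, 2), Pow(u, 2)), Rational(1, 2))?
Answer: Mul(Rational(-29, 2), Pow(10, Rational(1, 2))) ≈ -45.853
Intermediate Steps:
Function('k')(s, u) = Mul(Rational(-1, 8), Pow(Add(Pow(s, 2), Pow(u, 2)), Rational(1, 2)))
Mul(116, Function('k')(1, Function('J')(-4))) = Mul(116, Mul(Rational(-1, 8), Pow(Add(Pow(1, 2), Pow(-3, 2)), Rational(1, 2)))) = Mul(116, Mul(Rational(-1, 8), Pow(Add(1, 9), Rational(1, 2)))) = Mul(116, Mul(Rational(-1, 8), Pow(10, Rational(1, 2)))) = Mul(Rational(-29, 2), Pow(10, Rational(1, 2)))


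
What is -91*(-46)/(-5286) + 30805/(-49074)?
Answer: -20458833/14411398 ≈ -1.4196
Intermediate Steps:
-91*(-46)/(-5286) + 30805/(-49074) = 4186*(-1/5286) + 30805*(-1/49074) = -2093/2643 - 30805/49074 = -20458833/14411398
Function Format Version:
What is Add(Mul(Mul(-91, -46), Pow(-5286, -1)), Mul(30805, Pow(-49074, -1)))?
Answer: Rational(-20458833, 14411398) ≈ -1.4196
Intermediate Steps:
Add(Mul(Mul(-91, -46), Pow(-5286, -1)), Mul(30805, Pow(-49074, -1))) = Add(Mul(4186, Rational(-1, 5286)), Mul(30805, Rational(-1, 49074))) = Add(Rational(-2093, 2643), Rational(-30805, 49074)) = Rational(-20458833, 14411398)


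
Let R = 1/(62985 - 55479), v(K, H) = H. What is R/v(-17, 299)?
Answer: 1/2244294 ≈ 4.4557e-7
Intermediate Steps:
R = 1/7506 ≈ 0.00013323
R/v(-17, 299) = (1/7506)/299 = (1/7506)*(1/299) = 1/2244294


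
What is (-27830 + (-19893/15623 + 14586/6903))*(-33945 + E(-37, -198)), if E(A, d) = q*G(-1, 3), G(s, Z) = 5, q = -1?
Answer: 2612628021126550/2765271 ≈ 9.4480e+8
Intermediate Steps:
E(A, d) = -5 (E(A, d) = -1*5 = -5)
(-27830 + (-19893/15623 + 14586/6903))*(-33945 + E(-37, -198)) = (-27830 + (-19893/15623 + 14586/6903))*(-33945 - 5) = (-27830 + (-19893*1/15623 + 14586*(1/6903)))*(-33950) = (-27830 + (-19893/15623 + 374/177))*(-33950) = (-27830 + 2321941/2765271)*(-33950) = -76955169989/2765271*(-33950) = 2612628021126550/2765271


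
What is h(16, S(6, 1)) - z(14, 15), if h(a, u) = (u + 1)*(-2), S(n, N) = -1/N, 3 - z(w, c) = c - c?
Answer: -3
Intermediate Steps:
z(w, c) = 3 (z(w, c) = 3 - (c - c) = 3 - 1*0 = 3 + 0 = 3)
h(a, u) = -2 - 2*u (h(a, u) = (1 + u)*(-2) = -2 - 2*u)
h(16, S(6, 1)) - z(14, 15) = (-2 - (-2)/1) - 1*3 = (-2 - (-2)) - 3 = (-2 - 2*(-1)) - 3 = (-2 + 2) - 3 = 0 - 3 = -3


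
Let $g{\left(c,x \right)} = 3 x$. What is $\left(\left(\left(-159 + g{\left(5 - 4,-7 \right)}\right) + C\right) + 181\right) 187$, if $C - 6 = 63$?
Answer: $13090$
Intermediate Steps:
$C = 69$ ($C = 6 + 63 = 69$)
$\left(\left(\left(-159 + g{\left(5 - 4,-7 \right)}\right) + C\right) + 181\right) 187 = \left(\left(\left(-159 + 3 \left(-7\right)\right) + 69\right) + 181\right) 187 = \left(\left(\left(-159 - 21\right) + 69\right) + 181\right) 187 = \left(\left(-180 + 69\right) + 181\right) 187 = \left(-111 + 181\right) 187 = 70 \cdot 187 = 13090$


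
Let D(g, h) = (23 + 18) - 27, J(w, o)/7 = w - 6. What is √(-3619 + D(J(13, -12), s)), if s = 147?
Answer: I*√3605 ≈ 60.042*I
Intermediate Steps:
J(w, o) = -42 + 7*w (J(w, o) = 7*(w - 6) = 7*(-6 + w) = -42 + 7*w)
D(g, h) = 14 (D(g, h) = 41 - 27 = 14)
√(-3619 + D(J(13, -12), s)) = √(-3619 + 14) = √(-3605) = I*√3605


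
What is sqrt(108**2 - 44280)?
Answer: 6*I*sqrt(906) ≈ 180.6*I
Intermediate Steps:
sqrt(108**2 - 44280) = sqrt(11664 - 44280) = sqrt(-32616) = 6*I*sqrt(906)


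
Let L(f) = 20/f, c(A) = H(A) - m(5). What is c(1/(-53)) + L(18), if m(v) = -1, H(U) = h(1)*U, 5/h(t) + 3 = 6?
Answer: 992/477 ≈ 2.0797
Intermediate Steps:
h(t) = 5/3 (h(t) = 5/(-3 + 6) = 5/3)
H(U) = 5*U/3
c(A) = 1 + 5*A/3 (c(A) = 5*A/3 - 1*(-1) = 5*A/3 + 1 = 1 + 5*A/3)
c(1/(-53)) + L(18) = (1 + (5/3)/(-53)) + 20/18 = (1 + (5/3)*(-1/53)) + 20*(1/18) = (1 - 5/159) + 10/9 = 154/159 + 10/9 = 992/477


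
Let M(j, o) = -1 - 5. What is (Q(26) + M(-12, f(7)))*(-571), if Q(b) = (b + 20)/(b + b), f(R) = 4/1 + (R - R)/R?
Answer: 75943/26 ≈ 2920.9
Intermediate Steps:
f(R) = 4 (f(R) = 4*1 + 0/R = 4 + 0 = 4)
M(j, o) = -6
Q(b) = (20 + b)/(2*b) (Q(b) = (20 + b)/((2*b)) = (20 + b)*(1/(2*b)) = (20 + b)/(2*b))
(Q(26) + M(-12, f(7)))*(-571) = ((½)*(20 + 26)/26 - 6)*(-571) = ((½)*(1/26)*46 - 6)*(-571) = (23/26 - 6)*(-571) = -133/26*(-571) = 75943/26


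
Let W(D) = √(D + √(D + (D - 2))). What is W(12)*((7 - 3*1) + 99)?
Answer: 103*√(12 + √22) ≈ 420.80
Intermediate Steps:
W(D) = √(D + √(-2 + 2*D)) (W(D) = √(D + √(D + (-2 + D))) = √(D + √(-2 + 2*D)))
W(12)*((7 - 3*1) + 99) = √(12 + √2*√(-1 + 12))*((7 - 3*1) + 99) = √(12 + √2*√11)*((7 - 3) + 99) = √(12 + √22)*(4 + 99) = √(12 + √22)*103 = 103*√(12 + √22)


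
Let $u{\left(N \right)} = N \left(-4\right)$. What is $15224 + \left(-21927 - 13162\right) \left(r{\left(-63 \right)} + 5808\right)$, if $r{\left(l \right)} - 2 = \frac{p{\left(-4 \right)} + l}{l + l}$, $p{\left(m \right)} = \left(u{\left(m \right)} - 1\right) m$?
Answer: $- \frac{8563217021}{42} \approx -2.0389 \cdot 10^{8}$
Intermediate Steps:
$u{\left(N \right)} = - 4 N$
$p{\left(m \right)} = m \left(-1 - 4 m\right)$ ($p{\left(m \right)} = \left(- 4 m - 1\right) m = \left(-1 - 4 m\right) m = m \left(-1 - 4 m\right)$)
$r{\left(l \right)} = 2 + \frac{-60 + l}{2 l}$ ($r{\left(l \right)} = 2 + \frac{\left(-1\right) \left(-4\right) \left(1 + 4 \left(-4\right)\right) + l}{l + l} = 2 + \frac{\left(-1\right) \left(-4\right) \left(1 - 16\right) + l}{2 l} = 2 + \left(\left(-1\right) \left(-4\right) \left(-15\right) + l\right) \frac{1}{2 l} = 2 + \left(-60 + l\right) \frac{1}{2 l} = 2 + \frac{-60 + l}{2 l}$)
$15224 + \left(-21927 - 13162\right) \left(r{\left(-63 \right)} + 5808\right) = 15224 + \left(-21927 - 13162\right) \left(\left(\frac{5}{2} - \frac{30}{-63}\right) + 5808\right) = 15224 - 35089 \left(\left(\frac{5}{2} - - \frac{10}{21}\right) + 5808\right) = 15224 - 35089 \left(\left(\frac{5}{2} + \frac{10}{21}\right) + 5808\right) = 15224 - 35089 \left(\frac{125}{42} + 5808\right) = 15224 - \frac{8563856429}{42} = - \frac{8563217021}{42}$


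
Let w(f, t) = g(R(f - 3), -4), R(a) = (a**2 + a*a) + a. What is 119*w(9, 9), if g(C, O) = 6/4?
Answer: 357/2 ≈ 178.50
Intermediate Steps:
R(a) = a + 2*a**2 (R(a) = (a**2 + a**2) + a = 2*a**2 + a = a + 2*a**2)
g(C, O) = 3/2 (g(C, O) = 6*(1/4) = 3/2)
w(f, t) = 3/2
119*w(9, 9) = 119*(3/2) = 357/2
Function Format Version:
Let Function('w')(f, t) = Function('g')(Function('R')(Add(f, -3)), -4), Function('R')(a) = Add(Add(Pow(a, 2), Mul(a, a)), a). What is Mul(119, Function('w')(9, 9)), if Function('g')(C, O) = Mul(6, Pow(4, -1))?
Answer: Rational(357, 2) ≈ 178.50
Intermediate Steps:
Function('R')(a) = Add(a, Mul(2, Pow(a, 2))) (Function('R')(a) = Add(Add(Pow(a, 2), Pow(a, 2)), a) = Add(Mul(2, Pow(a, 2)), a) = Add(a, Mul(2, Pow(a, 2))))
Function('g')(C, O) = Rational(3, 2) (Function('g')(C, O) = Mul(6, Rational(1, 4)) = Rational(3, 2))
Function('w')(f, t) = Rational(3, 2)
Mul(119, Function('w')(9, 9)) = Mul(119, Rational(3, 2)) = Rational(357, 2)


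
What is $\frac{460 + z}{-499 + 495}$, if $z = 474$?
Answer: $- \frac{467}{2} \approx -233.5$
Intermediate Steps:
$\frac{460 + z}{-499 + 495} = \frac{460 + 474}{-499 + 495} = \frac{934}{-4} = 934 \left(- \frac{1}{4}\right) = - \frac{467}{2}$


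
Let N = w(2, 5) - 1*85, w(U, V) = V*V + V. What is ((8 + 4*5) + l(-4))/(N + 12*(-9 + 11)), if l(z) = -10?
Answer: -18/31 ≈ -0.58065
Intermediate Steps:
w(U, V) = V + V² (w(U, V) = V² + V = V + V²)
N = -55 (N = 5*(1 + 5) - 1*85 = 5*6 - 85 = 30 - 85 = -55)
((8 + 4*5) + l(-4))/(N + 12*(-9 + 11)) = ((8 + 4*5) - 10)/(-55 + 12*(-9 + 11)) = ((8 + 20) - 10)/(-55 + 12*2) = (28 - 10)/(-55 + 24) = 18/(-31) = 18*(-1/31) = -18/31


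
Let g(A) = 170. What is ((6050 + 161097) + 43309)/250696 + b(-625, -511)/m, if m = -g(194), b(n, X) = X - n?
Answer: 449886/2663645 ≈ 0.16890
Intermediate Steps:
m = -170 (m = -1*170 = -170)
((6050 + 161097) + 43309)/250696 + b(-625, -511)/m = ((6050 + 161097) + 43309)/250696 + (-511 - 1*(-625))/(-170) = (167147 + 43309)*(1/250696) + (-511 + 625)*(-1/170) = 210456*(1/250696) + 114*(-1/170) = 26307/31337 - 57/85 = 449886/2663645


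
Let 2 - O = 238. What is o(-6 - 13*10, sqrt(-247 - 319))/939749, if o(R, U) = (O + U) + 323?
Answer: 87/939749 + I*sqrt(566)/939749 ≈ 9.2578e-5 + 2.5316e-5*I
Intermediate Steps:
O = -236 (O = 2 - 1*238 = 2 - 238 = -236)
o(R, U) = 87 + U (o(R, U) = (-236 + U) + 323 = 87 + U)
o(-6 - 13*10, sqrt(-247 - 319))/939749 = (87 + sqrt(-247 - 319))/939749 = (87 + sqrt(-566))*(1/939749) = (87 + I*sqrt(566))*(1/939749) = 87/939749 + I*sqrt(566)/939749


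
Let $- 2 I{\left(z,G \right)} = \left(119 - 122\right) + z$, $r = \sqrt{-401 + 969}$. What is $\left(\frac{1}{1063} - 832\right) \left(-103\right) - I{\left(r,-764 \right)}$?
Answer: $\frac{182186301}{2126} + \sqrt{142} \approx 85706.0$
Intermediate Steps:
$r = 2 \sqrt{142}$ ($r = \sqrt{568} = 2 \sqrt{142} \approx 23.833$)
$I{\left(z,G \right)} = \frac{3}{2} - \frac{z}{2}$ ($I{\left(z,G \right)} = - \frac{\left(119 - 122\right) + z}{2} = - \frac{-3 + z}{2} = \frac{3}{2} - \frac{z}{2}$)
$\left(\frac{1}{1063} - 832\right) \left(-103\right) - I{\left(r,-764 \right)} = \left(\frac{1}{1063} - 832\right) \left(-103\right) - \left(\frac{3}{2} - \frac{2 \sqrt{142}}{2}\right) = \left(\frac{1}{1063} - 832\right) \left(-103\right) - \left(\frac{3}{2} - \sqrt{142}\right) = \left(- \frac{884415}{1063}\right) \left(-103\right) - \left(\frac{3}{2} - \sqrt{142}\right) = \frac{91094745}{1063} - \left(\frac{3}{2} - \sqrt{142}\right) = \frac{182186301}{2126} + \sqrt{142}$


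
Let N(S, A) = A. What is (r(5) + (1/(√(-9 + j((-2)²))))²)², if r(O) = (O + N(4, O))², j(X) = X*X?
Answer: 491401/49 ≈ 10029.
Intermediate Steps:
j(X) = X²
r(O) = 4*O² (r(O) = (O + O)² = (2*O)² = 4*O²)
(r(5) + (1/(√(-9 + j((-2)²))))²)² = (4*5² + (1/(√(-9 + ((-2)²)²)))²)² = (4*25 + (1/(√(-9 + 4²)))²)² = (100 + (1/(√(-9 + 16)))²)² = (100 + (1/(√7))²)² = (100 + (√7/7)²)² = (100 + ⅐)² = (701/7)² = 491401/49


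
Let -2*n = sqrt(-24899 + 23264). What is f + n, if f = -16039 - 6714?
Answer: -22753 - I*sqrt(1635)/2 ≈ -22753.0 - 20.218*I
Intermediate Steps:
n = -I*sqrt(1635)/2 (n = -sqrt(-24899 + 23264)/2 = -I*sqrt(1635)/2 ≈ -20.218*I)
f = -22753
f + n = -22753 - I*sqrt(1635)/2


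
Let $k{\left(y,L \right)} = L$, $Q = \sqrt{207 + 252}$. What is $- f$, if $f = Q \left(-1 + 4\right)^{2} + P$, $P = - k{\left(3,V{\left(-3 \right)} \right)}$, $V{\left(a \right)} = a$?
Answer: $-3 - 27 \sqrt{51} \approx -195.82$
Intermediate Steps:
$Q = 3 \sqrt{51}$ ($Q = \sqrt{459} = 3 \sqrt{51} \approx 21.424$)
$P = 3$ ($P = \left(-1\right) \left(-3\right) = 3$)
$f = 3 + 27 \sqrt{51}$ ($f = 3 \sqrt{51} \left(-1 + 4\right)^{2} + 3 = 3 \sqrt{51} \cdot 3^{2} + 3 = 3 \sqrt{51} \cdot 9 + 3 = 27 \sqrt{51} + 3 = 3 + 27 \sqrt{51} \approx 195.82$)
$- f = - (3 + 27 \sqrt{51}) = -3 - 27 \sqrt{51}$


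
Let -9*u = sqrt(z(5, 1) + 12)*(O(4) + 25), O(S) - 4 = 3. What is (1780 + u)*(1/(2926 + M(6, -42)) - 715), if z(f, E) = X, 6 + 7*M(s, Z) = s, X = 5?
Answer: -1861959210/1463 + 11157808*sqrt(17)/4389 ≈ -1.2622e+6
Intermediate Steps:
M(s, Z) = -6/7 + s/7
z(f, E) = 5
O(S) = 7 (O(S) = 4 + 3 = 7)
u = -32*sqrt(17)/9 (u = -sqrt(5 + 12)*(7 + 25)/9 = -sqrt(17)*32/9 = -32*sqrt(17)/9 ≈ -14.660)
(1780 + u)*(1/(2926 + M(6, -42)) - 715) = (1780 - 32*sqrt(17)/9)*(1/(2926 + (-6/7 + (1/7)*6)) - 715) = (1780 - 32*sqrt(17)/9)*(1/(2926 + (-6/7 + 6/7)) - 715) = (1780 - 32*sqrt(17)/9)*(1/(2926 + 0) - 715) = (1780 - 32*sqrt(17)/9)*(1/2926 - 715) = (1780 - 32*sqrt(17)/9)*(-2092089/2926) = -1861959210/1463 + 11157808*sqrt(17)/4389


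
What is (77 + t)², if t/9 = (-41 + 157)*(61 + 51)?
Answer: 13690170025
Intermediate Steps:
t = 116928 (t = 9*((-41 + 157)*(61 + 51)) = 9*(116*112) = 9*12992 = 116928)
(77 + t)² = (77 + 116928)² = 117005² = 13690170025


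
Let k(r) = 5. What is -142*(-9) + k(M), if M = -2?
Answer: 1283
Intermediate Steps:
-142*(-9) + k(M) = -142*(-9) + 5 = 1278 + 5 = 1283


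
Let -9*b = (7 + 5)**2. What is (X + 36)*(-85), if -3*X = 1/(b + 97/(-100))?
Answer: -15586960/5091 ≈ -3061.7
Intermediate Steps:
b = -16 (b = -(7 + 5)**2/9 = -1/9*12**2 = -1/9*144 = -16)
X = 100/5091 (X = -1/(3*(-16 + 97/(-100))) = -1/(3*(-16 + 97*(-1/100))) = -1/(3*(-16 - 97/100)) = -1/(3*(-1697/100)) = -1/3*(-100/1697) = 100/5091 ≈ 0.019643)
(X + 36)*(-85) = (100/5091 + 36)*(-85) = (183376/5091)*(-85) = -15586960/5091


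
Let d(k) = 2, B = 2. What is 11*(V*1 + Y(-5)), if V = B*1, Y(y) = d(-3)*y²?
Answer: 572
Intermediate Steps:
Y(y) = 2*y²
V = 2 (V = 2*1 = 2)
11*(V*1 + Y(-5)) = 11*(2*1 + 2*(-5)²) = 11*(2 + 2*25) = 11*(2 + 50) = 11*52 = 572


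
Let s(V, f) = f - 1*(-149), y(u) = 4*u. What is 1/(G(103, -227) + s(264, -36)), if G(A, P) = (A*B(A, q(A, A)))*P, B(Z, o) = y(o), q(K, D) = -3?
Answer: 1/280685 ≈ 3.5627e-6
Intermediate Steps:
B(Z, o) = 4*o
G(A, P) = -12*A*P (G(A, P) = (A*(4*(-3)))*P = (A*(-12))*P = (-12*A)*P = -12*A*P)
s(V, f) = 149 + f (s(V, f) = f + 149 = 149 + f)
1/(G(103, -227) + s(264, -36)) = 1/(-12*103*(-227) + (149 - 36)) = 1/(280572 + 113) = 1/280685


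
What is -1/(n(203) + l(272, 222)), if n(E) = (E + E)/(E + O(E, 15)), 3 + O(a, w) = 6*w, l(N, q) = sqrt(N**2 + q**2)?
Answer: 35/3081651 - 50*sqrt(30817)/3081651 ≈ -0.0028369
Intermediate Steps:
O(a, w) = -3 + 6*w
n(E) = 2*E/(87 + E) (n(E) = (E + E)/(E + (-3 + 6*15)) = (2*E)/(E + (-3 + 90)) = (2*E)/(E + 87) = (2*E)/(87 + E) = 2*E/(87 + E))
-1/(n(203) + l(272, 222)) = -1/(2*203/(87 + 203) + sqrt(272**2 + 222**2)) = -1/(2*203/290 + sqrt(73984 + 49284)) = -1/(2*203*(1/290) + sqrt(123268)) = -1/(7/5 + 2*sqrt(30817))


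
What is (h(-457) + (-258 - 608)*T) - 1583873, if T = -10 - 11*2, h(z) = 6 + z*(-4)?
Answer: -1554327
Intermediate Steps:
h(z) = 6 - 4*z
T = -32 (T = -10 - 22 = -32)
(h(-457) + (-258 - 608)*T) - 1583873 = ((6 - 4*(-457)) + (-258 - 608)*(-32)) - 1583873 = ((6 + 1828) - 866*(-32)) - 1583873 = (1834 + 27712) - 1583873 = 29546 - 1583873 = -1554327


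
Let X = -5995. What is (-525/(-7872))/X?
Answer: -35/3146176 ≈ -1.1125e-5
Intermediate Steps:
(-525/(-7872))/X = -525/(-7872)/(-5995) = -525*(-1/7872)*(-1/5995) = (175/2624)*(-1/5995) = -35/3146176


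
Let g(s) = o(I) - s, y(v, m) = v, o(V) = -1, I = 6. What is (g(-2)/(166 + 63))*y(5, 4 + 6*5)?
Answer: 5/229 ≈ 0.021834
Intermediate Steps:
g(s) = -1 - s
(g(-2)/(166 + 63))*y(5, 4 + 6*5) = ((-1 - 1*(-2))/(166 + 63))*5 = ((-1 + 2)/229)*5 = (1*(1/229))*5 = (1/229)*5 = 5/229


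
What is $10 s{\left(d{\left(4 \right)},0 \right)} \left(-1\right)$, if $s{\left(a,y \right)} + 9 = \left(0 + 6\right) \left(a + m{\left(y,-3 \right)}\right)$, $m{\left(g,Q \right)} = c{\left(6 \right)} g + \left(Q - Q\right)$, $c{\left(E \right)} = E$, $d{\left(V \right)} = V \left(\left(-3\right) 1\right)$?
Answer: $810$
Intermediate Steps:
$d{\left(V \right)} = - 3 V$ ($d{\left(V \right)} = V \left(-3\right) = - 3 V$)
$m{\left(g,Q \right)} = 6 g$ ($m{\left(g,Q \right)} = 6 g + \left(Q - Q\right) = 6 g + 0 = 6 g$)
$s{\left(a,y \right)} = -9 + 6 a + 36 y$ ($s{\left(a,y \right)} = -9 + \left(0 + 6\right) \left(a + 6 y\right) = -9 + 6 \left(a + 6 y\right) = -9 + \left(6 a + 36 y\right) = -9 + 6 a + 36 y$)
$10 s{\left(d{\left(4 \right)},0 \right)} \left(-1\right) = 10 \left(-9 + 6 \left(\left(-3\right) 4\right) + 36 \cdot 0\right) \left(-1\right) = 10 \left(-9 + 6 \left(-12\right) + 0\right) \left(-1\right) = 10 \left(-9 - 72 + 0\right) \left(-1\right) = 10 \left(-81\right) \left(-1\right) = \left(-810\right) \left(-1\right) = 810$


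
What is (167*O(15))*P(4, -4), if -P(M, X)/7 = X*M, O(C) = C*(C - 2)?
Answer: 3647280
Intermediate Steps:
O(C) = C*(-2 + C)
P(M, X) = -7*M*X (P(M, X) = -7*X*M = -7*M*X)
(167*O(15))*P(4, -4) = (167*(15*(-2 + 15)))*(-7*4*(-4)) = (167*(15*13))*112 = (167*195)*112 = 32565*112 = 3647280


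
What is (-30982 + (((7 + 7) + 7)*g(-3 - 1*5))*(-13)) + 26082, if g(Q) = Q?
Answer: -2716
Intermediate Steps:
(-30982 + (((7 + 7) + 7)*g(-3 - 1*5))*(-13)) + 26082 = (-30982 + (((7 + 7) + 7)*(-3 - 1*5))*(-13)) + 26082 = (-30982 + ((14 + 7)*(-3 - 5))*(-13)) + 26082 = (-30982 + (21*(-8))*(-13)) + 26082 = (-30982 - 168*(-13)) + 26082 = (-30982 + 2184) + 26082 = -28798 + 26082 = -2716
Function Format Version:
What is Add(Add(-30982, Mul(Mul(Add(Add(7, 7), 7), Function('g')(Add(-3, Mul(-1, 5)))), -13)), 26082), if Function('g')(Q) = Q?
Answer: -2716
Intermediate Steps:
Add(Add(-30982, Mul(Mul(Add(Add(7, 7), 7), Function('g')(Add(-3, Mul(-1, 5)))), -13)), 26082) = Add(Add(-30982, Mul(Mul(Add(Add(7, 7), 7), Add(-3, Mul(-1, 5))), -13)), 26082) = Add(Add(-30982, Mul(Mul(Add(14, 7), Add(-3, -5)), -13)), 26082) = Add(Add(-30982, Mul(Mul(21, -8), -13)), 26082) = Add(Add(-30982, Mul(-168, -13)), 26082) = Add(Add(-30982, 2184), 26082) = Add(-28798, 26082) = -2716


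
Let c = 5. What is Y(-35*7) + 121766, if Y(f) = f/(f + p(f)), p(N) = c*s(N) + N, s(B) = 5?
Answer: 11324287/93 ≈ 1.2177e+5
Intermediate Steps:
p(N) = 25 + N (p(N) = 5*5 + N = 25 + N)
Y(f) = f/(25 + 2*f) (Y(f) = f/(f + (25 + f)) = f/(25 + 2*f))
Y(-35*7) + 121766 = (-35*7)/(25 + 2*(-35*7)) + 121766 = -245/(25 + 2*(-245)) + 121766 = -245/(25 - 490) + 121766 = -245/(-465) + 121766 = -245*(-1/465) + 121766 = 49/93 + 121766 = 11324287/93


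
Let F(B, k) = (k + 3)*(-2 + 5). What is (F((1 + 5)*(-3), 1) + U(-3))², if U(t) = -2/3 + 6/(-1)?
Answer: 256/9 ≈ 28.444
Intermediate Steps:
U(t) = -20/3 (U(t) = -2*⅓ + 6*(-1) = -⅔ - 6 = -20/3)
F(B, k) = 9 + 3*k (F(B, k) = (3 + k)*3 = 9 + 3*k)
(F((1 + 5)*(-3), 1) + U(-3))² = ((9 + 3*1) - 20/3)² = ((9 + 3) - 20/3)² = (12 - 20/3)² = (16/3)² = 256/9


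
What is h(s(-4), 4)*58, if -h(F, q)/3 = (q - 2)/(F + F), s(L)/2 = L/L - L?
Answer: -87/5 ≈ -17.400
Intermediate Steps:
s(L) = 2 - 2*L (s(L) = 2*(L/L - L) = 2*(1 - L) = 2 - 2*L)
h(F, q) = -3*(-2 + q)/(2*F) (h(F, q) = -3*(q - 2)/(F + F) = -3*(-2 + q)/(2*F))
h(s(-4), 4)*58 = (3*(2 - 1*4)/(2*(2 - 2*(-4))))*58 = (3*(2 - 4)/(2*(2 + 8)))*58 = ((3/2)*(-2)/10)*58 = ((3/2)*(⅒)*(-2))*58 = -3/10*58 = -87/5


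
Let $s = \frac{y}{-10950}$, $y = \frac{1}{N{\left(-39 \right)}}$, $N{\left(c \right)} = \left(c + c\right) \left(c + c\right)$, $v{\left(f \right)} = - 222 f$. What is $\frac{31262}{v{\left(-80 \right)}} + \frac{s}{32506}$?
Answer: $\frac{70520012610529}{40062549547800} \approx 1.7602$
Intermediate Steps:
$N{\left(c \right)} = 4 c^{2}$ ($N{\left(c \right)} = 2 c 2 c = 4 c^{2}$)
$y = \frac{1}{6084}$ ($y = \frac{1}{4 \left(-39\right)^{2}} = \frac{1}{4 \cdot 1521} = \frac{1}{6084} \approx 0.00016437$)
$s = - \frac{1}{66619800}$ ($s = \frac{1}{6084 \left(-10950\right)} = \frac{1}{6084} \left(- \frac{1}{10950}\right) = - \frac{1}{66619800} \approx -1.5011 \cdot 10^{-8}$)
$\frac{31262}{v{\left(-80 \right)}} + \frac{s}{32506} = \frac{31262}{\left(-222\right) \left(-80\right)} - \frac{1}{66619800 \cdot 32506} = \frac{31262}{17760} - \frac{1}{2165543218800} = 31262 \cdot \frac{1}{17760} - \frac{1}{2165543218800} = \frac{15631}{8880} - \frac{1}{2165543218800} = \frac{70520012610529}{40062549547800}$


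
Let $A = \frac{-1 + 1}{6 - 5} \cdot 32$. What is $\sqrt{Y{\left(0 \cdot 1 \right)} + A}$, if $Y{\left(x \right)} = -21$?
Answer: $i \sqrt{21} \approx 4.5826 i$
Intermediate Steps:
$A = 0$ ($A = \frac{0}{1} \cdot 32 = 0 \cdot 1 \cdot 32 = 0 \cdot 32 = 0$)
$\sqrt{Y{\left(0 \cdot 1 \right)} + A} = \sqrt{-21 + 0} = \sqrt{-21} = i \sqrt{21}$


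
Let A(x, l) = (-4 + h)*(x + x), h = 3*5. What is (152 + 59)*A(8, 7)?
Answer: 37136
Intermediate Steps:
h = 15
A(x, l) = 22*x (A(x, l) = (-4 + 15)*(x + x) = 11*(2*x) = 22*x)
(152 + 59)*A(8, 7) = (152 + 59)*(22*8) = 211*176 = 37136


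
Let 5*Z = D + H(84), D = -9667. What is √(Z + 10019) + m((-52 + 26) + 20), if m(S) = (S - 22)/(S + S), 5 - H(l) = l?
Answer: 7/3 + √201745/5 ≈ 92.165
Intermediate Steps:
H(l) = 5 - l
Z = -9746/5 (Z = (-9667 + (5 - 1*84))/5 = (-9667 + (5 - 84))/5 = (-9667 - 79)/5 = (⅕)*(-9746) = -9746/5 ≈ -1949.2)
m(S) = (-22 + S)/(2*S) (m(S) = (-22 + S)/((2*S)) = (-22 + S)*(1/(2*S)) = (-22 + S)/(2*S))
√(Z + 10019) + m((-52 + 26) + 20) = √(-9746/5 + 10019) + (-22 + ((-52 + 26) + 20))/(2*((-52 + 26) + 20)) = √(40349/5) + (-22 + (-26 + 20))/(2*(-26 + 20)) = √201745/5 + (½)*(-22 - 6)/(-6) = √201745/5 + (½)*(-⅙)*(-28) = √201745/5 + 7/3 = 7/3 + √201745/5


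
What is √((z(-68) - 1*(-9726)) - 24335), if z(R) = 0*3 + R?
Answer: I*√14677 ≈ 121.15*I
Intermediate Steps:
z(R) = R (z(R) = 0 + R = R)
√((z(-68) - 1*(-9726)) - 24335) = √((-68 - 1*(-9726)) - 24335) = √((-68 + 9726) - 24335) = √(9658 - 24335) = √(-14677) = I*√14677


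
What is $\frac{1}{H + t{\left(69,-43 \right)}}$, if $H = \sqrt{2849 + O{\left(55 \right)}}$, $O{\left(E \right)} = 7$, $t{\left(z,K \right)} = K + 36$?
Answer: $\frac{1}{401} + \frac{2 \sqrt{714}}{2807} \approx 0.021532$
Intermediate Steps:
$t{\left(z,K \right)} = 36 + K$
$H = 2 \sqrt{714}$ ($H = \sqrt{2849 + 7} = \sqrt{2856} = 2 \sqrt{714} \approx 53.442$)
$\frac{1}{H + t{\left(69,-43 \right)}} = \frac{1}{2 \sqrt{714} + \left(36 - 43\right)} = \frac{1}{2 \sqrt{714} - 7} = \frac{1}{-7 + 2 \sqrt{714}}$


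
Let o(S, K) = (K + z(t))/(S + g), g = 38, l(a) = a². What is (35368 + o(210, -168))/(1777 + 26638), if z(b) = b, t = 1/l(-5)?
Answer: 219277401/176173000 ≈ 1.2447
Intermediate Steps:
t = 1/25 (t = 1/((-5)²) = 1/25 ≈ 0.040000)
o(S, K) = (1/25 + K)/(38 + S) (o(S, K) = (K + 1/25)/(S + 38) = (1/25 + K)/(38 + S))
(35368 + o(210, -168))/(1777 + 26638) = (35368 + (1/25 - 168)/(38 + 210))/(1777 + 26638) = (35368 - 4199/25/248)/28415 = (35368 + (1/248)*(-4199/25))*(1/28415) = (35368 - 4199/6200)*(1/28415) = (219277401/6200)*(1/28415) = 219277401/176173000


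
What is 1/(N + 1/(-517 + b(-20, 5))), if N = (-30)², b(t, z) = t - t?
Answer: 517/465299 ≈ 0.0011111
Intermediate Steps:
b(t, z) = 0
N = 900
1/(N + 1/(-517 + b(-20, 5))) = 1/(900 + 1/(-517 + 0)) = 1/(900 + 1/(-517)) = 1/(900 - 1/517) = 1/(465299/517) = 517/465299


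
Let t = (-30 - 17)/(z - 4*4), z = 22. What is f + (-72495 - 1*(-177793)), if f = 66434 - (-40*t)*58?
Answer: 460676/3 ≈ 1.5356e+5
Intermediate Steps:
t = -47/6 (t = (-30 - 17)/(22 - 4*4) = -47/(22 - 16) = -47/6 ≈ -7.8333)
f = 144782/3 (f = 66434 - (-40*(-47/6))*58 = 66434 - 940*58/3 = 66434 - 1*54520/3 = 66434 - 54520/3 = 144782/3 ≈ 48261.)
f + (-72495 - 1*(-177793)) = 144782/3 + (-72495 - 1*(-177793)) = 144782/3 + (-72495 + 177793) = 144782/3 + 105298 = 460676/3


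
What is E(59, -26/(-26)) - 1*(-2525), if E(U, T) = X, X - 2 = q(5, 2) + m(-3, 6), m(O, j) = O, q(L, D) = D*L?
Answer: 2534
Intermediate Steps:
X = 9 (X = 2 + (2*5 - 3) = 2 + (10 - 3) = 2 + 7 = 9)
E(U, T) = 9
E(59, -26/(-26)) - 1*(-2525) = 9 - 1*(-2525) = 9 + 2525 = 2534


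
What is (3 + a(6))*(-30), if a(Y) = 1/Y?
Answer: -95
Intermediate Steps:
(3 + a(6))*(-30) = (3 + 1/6)*(-30) = (3 + ⅙)*(-30) = (19/6)*(-30) = -95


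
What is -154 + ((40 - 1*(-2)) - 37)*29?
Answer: -9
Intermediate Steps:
-154 + ((40 - 1*(-2)) - 37)*29 = -154 + ((40 + 2) - 37)*29 = -154 + (42 - 37)*29 = -154 + 5*29 = -154 + 145 = -9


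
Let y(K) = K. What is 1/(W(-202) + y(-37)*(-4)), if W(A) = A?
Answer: -1/54 ≈ -0.018519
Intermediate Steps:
1/(W(-202) + y(-37)*(-4)) = 1/(-202 - 37*(-4)) = 1/(-202 + 148) = 1/(-54) = -1/54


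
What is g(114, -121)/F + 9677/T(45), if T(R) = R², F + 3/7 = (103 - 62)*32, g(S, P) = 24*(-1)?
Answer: 88504337/18591525 ≈ 4.7605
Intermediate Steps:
g(S, P) = -24
F = 9181/7 (F = -3/7 + (103 - 62)*32 = -3/7 + 41*32 = -3/7 + 1312 = 9181/7 ≈ 1311.6)
g(114, -121)/F + 9677/T(45) = -24/9181/7 + 9677/(45²) = -24*7/9181 + 9677/2025 = -168/9181 + 9677*(1/2025) = -168/9181 + 9677/2025 = 88504337/18591525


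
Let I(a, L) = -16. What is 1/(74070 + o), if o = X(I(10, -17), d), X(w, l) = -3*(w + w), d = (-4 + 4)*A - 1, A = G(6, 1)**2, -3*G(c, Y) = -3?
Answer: 1/74166 ≈ 1.3483e-5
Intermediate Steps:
G(c, Y) = 1 (G(c, Y) = -1/3*(-3) = 1)
A = 1 (A = 1**2 = 1)
d = -1 (d = (-4 + 4)*1 - 1 = 0*1 - 1 = 0 - 1 = -1)
X(w, l) = -6*w
o = 96 (o = -6*(-16) = 96)
1/(74070 + o) = 1/(74070 + 96) = 1/74166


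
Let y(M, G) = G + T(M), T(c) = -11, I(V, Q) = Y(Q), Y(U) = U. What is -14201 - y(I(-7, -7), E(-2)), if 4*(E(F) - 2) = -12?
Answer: -14189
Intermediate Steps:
I(V, Q) = Q
E(F) = -1 (E(F) = 2 + (¼)*(-12) = 2 - 3 = -1)
y(M, G) = -11 + G (y(M, G) = G - 11 = -11 + G)
-14201 - y(I(-7, -7), E(-2)) = -14201 - (-11 - 1) = -14201 - 1*(-12) = -14201 + 12 = -14189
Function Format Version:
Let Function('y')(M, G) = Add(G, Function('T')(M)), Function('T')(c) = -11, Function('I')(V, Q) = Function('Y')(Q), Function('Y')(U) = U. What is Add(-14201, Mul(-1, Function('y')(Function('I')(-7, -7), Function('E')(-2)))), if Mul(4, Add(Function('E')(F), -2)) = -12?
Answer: -14189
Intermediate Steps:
Function('I')(V, Q) = Q
Function('E')(F) = -1 (Function('E')(F) = Add(2, Mul(Rational(1, 4), -12)) = Add(2, -3) = -1)
Function('y')(M, G) = Add(-11, G) (Function('y')(M, G) = Add(G, -11) = Add(-11, G))
Add(-14201, Mul(-1, Function('y')(Function('I')(-7, -7), Function('E')(-2)))) = Add(-14201, Mul(-1, Add(-11, -1))) = Add(-14201, Mul(-1, -12)) = Add(-14201, 12) = -14189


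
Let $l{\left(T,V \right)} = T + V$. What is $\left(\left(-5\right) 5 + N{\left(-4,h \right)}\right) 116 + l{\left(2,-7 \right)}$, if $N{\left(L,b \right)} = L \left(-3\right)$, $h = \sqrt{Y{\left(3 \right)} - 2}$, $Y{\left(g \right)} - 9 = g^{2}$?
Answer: $-1513$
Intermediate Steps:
$Y{\left(g \right)} = 9 + g^{2}$
$h = 4$ ($h = \sqrt{\left(9 + 3^{2}\right) - 2} = \sqrt{\left(9 + 9\right) - 2} = \sqrt{18 - 2} = \sqrt{16} = 4$)
$N{\left(L,b \right)} = - 3 L$
$\left(\left(-5\right) 5 + N{\left(-4,h \right)}\right) 116 + l{\left(2,-7 \right)} = \left(\left(-5\right) 5 - -12\right) 116 + \left(2 - 7\right) = \left(-25 + 12\right) 116 - 5 = \left(-13\right) 116 - 5 = -1508 - 5 = -1513$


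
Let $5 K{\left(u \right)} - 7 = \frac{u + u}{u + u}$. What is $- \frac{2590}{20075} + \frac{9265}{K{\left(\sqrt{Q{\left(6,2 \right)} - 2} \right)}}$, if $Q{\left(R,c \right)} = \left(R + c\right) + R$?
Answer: $\frac{185990731}{32120} \approx 5790.5$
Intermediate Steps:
$Q{\left(R,c \right)} = c + 2 R$
$K{\left(u \right)} = \frac{8}{5}$ ($K{\left(u \right)} = \frac{7}{5} + \frac{\left(u + u\right) \frac{1}{u + u}}{5} = \frac{7}{5} + \frac{2 u \frac{1}{2 u}}{5} = \frac{7}{5} + \frac{1}{5} \cdot 1 = \frac{7}{5} + \frac{1}{5} = \frac{8}{5}$)
$- \frac{2590}{20075} + \frac{9265}{K{\left(\sqrt{Q{\left(6,2 \right)} - 2} \right)}} = - \frac{2590}{20075} + \frac{9265}{\frac{8}{5}} = \left(-2590\right) \frac{1}{20075} + 9265 \cdot \frac{5}{8} = - \frac{518}{4015} + \frac{46325}{8} = \frac{185990731}{32120}$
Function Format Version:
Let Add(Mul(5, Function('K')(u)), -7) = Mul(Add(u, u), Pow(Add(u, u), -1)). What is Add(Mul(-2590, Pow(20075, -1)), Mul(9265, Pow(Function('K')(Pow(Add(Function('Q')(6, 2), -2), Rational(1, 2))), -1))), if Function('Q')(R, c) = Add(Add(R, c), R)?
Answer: Rational(185990731, 32120) ≈ 5790.5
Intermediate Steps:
Function('Q')(R, c) = Add(c, Mul(2, R))
Function('K')(u) = Rational(8, 5) (Function('K')(u) = Add(Rational(7, 5), Mul(Rational(1, 5), Mul(Add(u, u), Pow(Add(u, u), -1)))) = Add(Rational(7, 5), Mul(Rational(1, 5), Mul(Mul(2, u), Pow(Mul(2, u), -1)))) = Add(Rational(7, 5), Mul(Rational(1, 5), Mul(Mul(2, u), Mul(Rational(1, 2), Pow(u, -1))))) = Add(Rational(7, 5), Mul(Rational(1, 5), 1)) = Add(Rational(7, 5), Rational(1, 5)) = Rational(8, 5))
Add(Mul(-2590, Pow(20075, -1)), Mul(9265, Pow(Function('K')(Pow(Add(Function('Q')(6, 2), -2), Rational(1, 2))), -1))) = Add(Mul(-2590, Pow(20075, -1)), Mul(9265, Pow(Rational(8, 5), -1))) = Add(Mul(-2590, Rational(1, 20075)), Mul(9265, Rational(5, 8))) = Add(Rational(-518, 4015), Rational(46325, 8)) = Rational(185990731, 32120)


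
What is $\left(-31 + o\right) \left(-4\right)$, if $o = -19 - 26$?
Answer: $304$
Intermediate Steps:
$o = -45$ ($o = -19 - 26 = -45$)
$\left(-31 + o\right) \left(-4\right) = \left(-31 - 45\right) \left(-4\right) = \left(-76\right) \left(-4\right) = 304$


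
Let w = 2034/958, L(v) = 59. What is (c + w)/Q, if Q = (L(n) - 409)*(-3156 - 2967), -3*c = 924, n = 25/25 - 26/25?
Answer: -29303/205304190 ≈ -0.00014273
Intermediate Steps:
n = -1/25 (n = 25*(1/25) - 26*1/25 = 1 - 26/25 = -1/25 ≈ -0.040000)
w = 1017/479 (w = 2034*(1/958) = 1017/479 ≈ 2.1232)
c = -308 (c = -⅓*924 = -308)
Q = 2143050 (Q = (59 - 409)*(-3156 - 2967) = -350*(-6123) = 2143050)
(c + w)/Q = (-308 + 1017/479)/2143050 = -146515/479*1/2143050 = -29303/205304190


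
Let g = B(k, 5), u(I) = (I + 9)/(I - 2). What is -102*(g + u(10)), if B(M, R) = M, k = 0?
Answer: -969/4 ≈ -242.25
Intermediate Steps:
u(I) = (9 + I)/(-2 + I)
g = 0
-102*(g + u(10)) = -102*(0 + (9 + 10)/(-2 + 10)) = -102*(0 + 19/8) = -102*19/8 = -969/4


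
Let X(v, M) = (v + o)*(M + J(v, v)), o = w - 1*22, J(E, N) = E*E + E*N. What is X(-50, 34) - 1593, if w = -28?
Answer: -504993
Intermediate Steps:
J(E, N) = E² + E*N
o = -50 (o = -28 - 1*22 = -28 - 22 = -50)
X(v, M) = (-50 + v)*(M + 2*v²) (X(v, M) = (v - 50)*(M + v*(v + v)) = (-50 + v)*(M + v*(2*v)) = (-50 + v)*(M + 2*v²))
X(-50, 34) - 1593 = (-100*(-50)² - 50*34 + 2*(-50)³ + 34*(-50)) - 1593 = (-100*2500 - 1700 + 2*(-125000) - 1700) - 1593 = (-250000 - 1700 - 250000 - 1700) - 1593 = -503400 - 1593 = -504993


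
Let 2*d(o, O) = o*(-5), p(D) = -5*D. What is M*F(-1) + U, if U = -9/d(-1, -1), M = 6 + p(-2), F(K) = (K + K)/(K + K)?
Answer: 62/5 ≈ 12.400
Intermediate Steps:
d(o, O) = -5*o/2 (d(o, O) = (o*(-5))/2 = (-5*o)/2 = -5*o/2)
F(K) = 1 (F(K) = (2*K)/((2*K)) = (2*K)*(1/(2*K)) = 1)
M = 16 (M = 6 - 5*(-2) = 6 + 10 = 16)
U = -18/5 (U = -9/((-5/2*(-1))) = -9/5/2 = -9*2/5 = -18/5 ≈ -3.6000)
M*F(-1) + U = 16*1 - 18/5 = 16 - 18/5 = 62/5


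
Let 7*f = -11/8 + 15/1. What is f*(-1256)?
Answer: -17113/7 ≈ -2444.7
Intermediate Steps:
f = 109/56 (f = (-11/8 + 15/1)/7 = (-11*⅛ + 15*1)/7 = (-11/8 + 15)/7 = (⅐)*(109/8) = 109/56 ≈ 1.9464)
f*(-1256) = (109/56)*(-1256) = -17113/7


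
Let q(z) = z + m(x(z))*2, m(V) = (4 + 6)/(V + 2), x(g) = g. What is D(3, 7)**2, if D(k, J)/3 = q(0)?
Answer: 900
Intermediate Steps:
m(V) = 10/(2 + V)
q(z) = z + 20/(2 + z) (q(z) = z + (10/(2 + z))*2 = z + 20/(2 + z))
D(k, J) = 30 (D(k, J) = 3*((20 + 0*(2 + 0))/(2 + 0)) = 3*((20 + 0*2)/2) = 3*((20 + 0)/2) = 3*((1/2)*20) = 3*10 = 30)
D(3, 7)**2 = 30**2 = 900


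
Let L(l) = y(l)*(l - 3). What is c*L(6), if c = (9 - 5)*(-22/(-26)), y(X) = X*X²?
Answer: 28512/13 ≈ 2193.2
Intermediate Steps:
y(X) = X³
L(l) = l³*(-3 + l) (L(l) = l³*(l - 3) = l³*(-3 + l))
c = 44/13 (c = 4*(-22*(-1/26)) = 4*(11/13) = 44/13 ≈ 3.3846)
c*L(6) = 44*(6³*(-3 + 6))/13 = 44*(216*3)/13 = (44/13)*648 = 28512/13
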